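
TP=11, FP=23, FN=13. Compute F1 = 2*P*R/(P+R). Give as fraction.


F1 = 2 * P * R / (P + R)
P = TP/(TP+FP) = 11/34 = 11/34
R = TP/(TP+FN) = 11/24 = 11/24
2 * P * R = 2 * 11/34 * 11/24 = 121/408
P + R = 11/34 + 11/24 = 319/408
F1 = 121/408 / 319/408 = 11/29

11/29


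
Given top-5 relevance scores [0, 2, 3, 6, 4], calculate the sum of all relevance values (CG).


Cumulative Gain = sum of relevance scores
Position 1: rel=0, running sum=0
Position 2: rel=2, running sum=2
Position 3: rel=3, running sum=5
Position 4: rel=6, running sum=11
Position 5: rel=4, running sum=15
CG = 15

15


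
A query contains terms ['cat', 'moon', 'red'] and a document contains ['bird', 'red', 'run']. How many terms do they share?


Query terms: ['cat', 'moon', 'red']
Document terms: ['bird', 'red', 'run']
Common terms: ['red']
Overlap count = 1

1


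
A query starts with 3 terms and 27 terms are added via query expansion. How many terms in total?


Original terms: 3
Expansion terms: 27
Total = 3 + 27 = 30

30


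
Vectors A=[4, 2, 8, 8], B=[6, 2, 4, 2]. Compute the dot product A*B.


Dot product = sum of element-wise products
A[0]*B[0] = 4*6 = 24
A[1]*B[1] = 2*2 = 4
A[2]*B[2] = 8*4 = 32
A[3]*B[3] = 8*2 = 16
Sum = 24 + 4 + 32 + 16 = 76

76


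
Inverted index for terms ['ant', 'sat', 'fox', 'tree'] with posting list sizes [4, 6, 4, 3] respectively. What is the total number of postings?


Summing posting list sizes:
'ant': 4 postings
'sat': 6 postings
'fox': 4 postings
'tree': 3 postings
Total = 4 + 6 + 4 + 3 = 17

17


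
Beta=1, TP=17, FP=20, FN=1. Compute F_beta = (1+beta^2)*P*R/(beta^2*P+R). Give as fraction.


P = TP/(TP+FP) = 17/37 = 17/37
R = TP/(TP+FN) = 17/18 = 17/18
beta^2 = 1^2 = 1
(1 + beta^2) = 2
Numerator = (1+beta^2)*P*R = 289/333
Denominator = beta^2*P + R = 17/37 + 17/18 = 935/666
F_beta = 34/55

34/55


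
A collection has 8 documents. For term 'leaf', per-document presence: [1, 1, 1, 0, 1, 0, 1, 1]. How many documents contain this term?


Checking each document for 'leaf':
Doc 1: present
Doc 2: present
Doc 3: present
Doc 4: absent
Doc 5: present
Doc 6: absent
Doc 7: present
Doc 8: present
df = sum of presences = 1 + 1 + 1 + 0 + 1 + 0 + 1 + 1 = 6

6


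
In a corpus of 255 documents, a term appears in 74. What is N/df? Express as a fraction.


IDF ratio = N / df
= 255 / 74
= 255/74

255/74


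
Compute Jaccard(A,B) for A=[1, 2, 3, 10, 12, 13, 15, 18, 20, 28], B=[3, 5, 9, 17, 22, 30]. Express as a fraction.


A intersect B = [3]
|A intersect B| = 1
A union B = [1, 2, 3, 5, 9, 10, 12, 13, 15, 17, 18, 20, 22, 28, 30]
|A union B| = 15
Jaccard = 1/15 = 1/15

1/15


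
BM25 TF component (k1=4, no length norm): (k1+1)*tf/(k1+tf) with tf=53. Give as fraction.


BM25 TF component = (k1+1)*tf / (k1+tf)
k1 = 4, tf = 53
Numerator = (4+1)*53 = 265
Denominator = 4 + 53 = 57
= 265/57 = 265/57

265/57


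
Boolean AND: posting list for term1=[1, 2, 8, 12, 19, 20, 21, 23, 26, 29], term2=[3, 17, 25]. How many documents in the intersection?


Boolean AND: find intersection of posting lists
term1 docs: [1, 2, 8, 12, 19, 20, 21, 23, 26, 29]
term2 docs: [3, 17, 25]
Intersection: []
|intersection| = 0

0


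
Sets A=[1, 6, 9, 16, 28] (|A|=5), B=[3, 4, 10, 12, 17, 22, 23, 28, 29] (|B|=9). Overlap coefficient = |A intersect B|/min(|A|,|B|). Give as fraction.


A intersect B = [28]
|A intersect B| = 1
min(|A|, |B|) = min(5, 9) = 5
Overlap = 1 / 5 = 1/5

1/5


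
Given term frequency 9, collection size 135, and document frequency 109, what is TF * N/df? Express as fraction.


TF * (N/df)
= 9 * (135/109)
= 9 * 135/109
= 1215/109

1215/109


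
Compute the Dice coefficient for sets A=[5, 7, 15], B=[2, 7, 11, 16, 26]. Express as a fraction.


A intersect B = [7]
|A intersect B| = 1
|A| = 3, |B| = 5
Dice = 2*1 / (3+5)
= 2 / 8 = 1/4

1/4


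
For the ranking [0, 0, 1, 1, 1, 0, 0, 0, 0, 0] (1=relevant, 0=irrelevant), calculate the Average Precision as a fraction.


Computing P@k for each relevant position:
Position 1: not relevant
Position 2: not relevant
Position 3: relevant, P@3 = 1/3 = 1/3
Position 4: relevant, P@4 = 2/4 = 1/2
Position 5: relevant, P@5 = 3/5 = 3/5
Position 6: not relevant
Position 7: not relevant
Position 8: not relevant
Position 9: not relevant
Position 10: not relevant
Sum of P@k = 1/3 + 1/2 + 3/5 = 43/30
AP = 43/30 / 3 = 43/90

43/90


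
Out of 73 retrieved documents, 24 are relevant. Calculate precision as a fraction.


Precision = relevant_retrieved / total_retrieved
= 24 / 73
= 24 / (24 + 49)
= 24/73

24/73


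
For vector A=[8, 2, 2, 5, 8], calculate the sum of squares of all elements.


|A|^2 = sum of squared components
A[0]^2 = 8^2 = 64
A[1]^2 = 2^2 = 4
A[2]^2 = 2^2 = 4
A[3]^2 = 5^2 = 25
A[4]^2 = 8^2 = 64
Sum = 64 + 4 + 4 + 25 + 64 = 161

161


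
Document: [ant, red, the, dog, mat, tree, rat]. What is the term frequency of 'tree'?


Document has 7 words
Scanning for 'tree':
Found at positions: [5]
Count = 1

1


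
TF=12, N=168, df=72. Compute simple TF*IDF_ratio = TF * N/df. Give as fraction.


TF * (N/df)
= 12 * (168/72)
= 12 * 7/3
= 28

28


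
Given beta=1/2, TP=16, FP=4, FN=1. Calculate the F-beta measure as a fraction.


P = TP/(TP+FP) = 16/20 = 4/5
R = TP/(TP+FN) = 16/17 = 16/17
beta^2 = 1/2^2 = 1/4
(1 + beta^2) = 5/4
Numerator = (1+beta^2)*P*R = 16/17
Denominator = beta^2*P + R = 1/5 + 16/17 = 97/85
F_beta = 80/97

80/97


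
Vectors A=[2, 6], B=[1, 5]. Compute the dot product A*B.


Dot product = sum of element-wise products
A[0]*B[0] = 2*1 = 2
A[1]*B[1] = 6*5 = 30
Sum = 2 + 30 = 32

32


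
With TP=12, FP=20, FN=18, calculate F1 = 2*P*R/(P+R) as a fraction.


F1 = 2 * P * R / (P + R)
P = TP/(TP+FP) = 12/32 = 3/8
R = TP/(TP+FN) = 12/30 = 2/5
2 * P * R = 2 * 3/8 * 2/5 = 3/10
P + R = 3/8 + 2/5 = 31/40
F1 = 3/10 / 31/40 = 12/31

12/31


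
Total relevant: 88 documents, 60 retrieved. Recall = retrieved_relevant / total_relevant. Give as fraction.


Recall = retrieved_relevant / total_relevant
= 60 / 88
= 60 / (60 + 28)
= 15/22

15/22


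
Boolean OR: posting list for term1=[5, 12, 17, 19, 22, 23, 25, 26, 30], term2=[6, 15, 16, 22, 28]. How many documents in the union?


Boolean OR: find union of posting lists
term1 docs: [5, 12, 17, 19, 22, 23, 25, 26, 30]
term2 docs: [6, 15, 16, 22, 28]
Union: [5, 6, 12, 15, 16, 17, 19, 22, 23, 25, 26, 28, 30]
|union| = 13

13


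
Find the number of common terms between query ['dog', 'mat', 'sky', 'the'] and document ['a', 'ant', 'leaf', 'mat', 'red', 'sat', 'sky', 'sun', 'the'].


Query terms: ['dog', 'mat', 'sky', 'the']
Document terms: ['a', 'ant', 'leaf', 'mat', 'red', 'sat', 'sky', 'sun', 'the']
Common terms: ['mat', 'sky', 'the']
Overlap count = 3

3


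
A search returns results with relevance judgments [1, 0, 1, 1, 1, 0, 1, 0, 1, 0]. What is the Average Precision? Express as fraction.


Computing P@k for each relevant position:
Position 1: relevant, P@1 = 1/1 = 1
Position 2: not relevant
Position 3: relevant, P@3 = 2/3 = 2/3
Position 4: relevant, P@4 = 3/4 = 3/4
Position 5: relevant, P@5 = 4/5 = 4/5
Position 6: not relevant
Position 7: relevant, P@7 = 5/7 = 5/7
Position 8: not relevant
Position 9: relevant, P@9 = 6/9 = 2/3
Position 10: not relevant
Sum of P@k = 1 + 2/3 + 3/4 + 4/5 + 5/7 + 2/3 = 1931/420
AP = 1931/420 / 6 = 1931/2520

1931/2520


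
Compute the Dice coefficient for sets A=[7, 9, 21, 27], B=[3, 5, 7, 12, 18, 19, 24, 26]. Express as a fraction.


A intersect B = [7]
|A intersect B| = 1
|A| = 4, |B| = 8
Dice = 2*1 / (4+8)
= 2 / 12 = 1/6

1/6


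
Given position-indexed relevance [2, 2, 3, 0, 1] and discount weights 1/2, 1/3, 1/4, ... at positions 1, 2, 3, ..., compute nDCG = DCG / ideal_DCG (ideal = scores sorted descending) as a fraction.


Position discount weights w_i = 1/(i+1) for i=1..5:
Weights = [1/2, 1/3, 1/4, 1/5, 1/6]
Actual relevance: [2, 2, 3, 0, 1]
DCG = 2/2 + 2/3 + 3/4 + 0/5 + 1/6 = 31/12
Ideal relevance (sorted desc): [3, 2, 2, 1, 0]
Ideal DCG = 3/2 + 2/3 + 2/4 + 1/5 + 0/6 = 43/15
nDCG = DCG / ideal_DCG = 31/12 / 43/15 = 155/172

155/172


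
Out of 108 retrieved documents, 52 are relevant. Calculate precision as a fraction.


Precision = relevant_retrieved / total_retrieved
= 52 / 108
= 52 / (52 + 56)
= 13/27

13/27


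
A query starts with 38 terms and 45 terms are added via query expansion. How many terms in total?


Original terms: 38
Expansion terms: 45
Total = 38 + 45 = 83

83


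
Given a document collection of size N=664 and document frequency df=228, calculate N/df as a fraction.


IDF ratio = N / df
= 664 / 228
= 166/57

166/57


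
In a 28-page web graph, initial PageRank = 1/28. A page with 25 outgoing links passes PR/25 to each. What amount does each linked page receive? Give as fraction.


Initial PR = 1/28 = 1/28
Outlinks = 25
Contribution per link = PR / outlinks
= 1/28 / 25
= 1/700

1/700


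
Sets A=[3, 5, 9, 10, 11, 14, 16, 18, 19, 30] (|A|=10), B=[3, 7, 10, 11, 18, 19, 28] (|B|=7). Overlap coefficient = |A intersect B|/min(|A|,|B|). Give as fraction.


A intersect B = [3, 10, 11, 18, 19]
|A intersect B| = 5
min(|A|, |B|) = min(10, 7) = 7
Overlap = 5 / 7 = 5/7

5/7


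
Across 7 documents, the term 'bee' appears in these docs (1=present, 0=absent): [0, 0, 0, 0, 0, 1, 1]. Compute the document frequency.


Checking each document for 'bee':
Doc 1: absent
Doc 2: absent
Doc 3: absent
Doc 4: absent
Doc 5: absent
Doc 6: present
Doc 7: present
df = sum of presences = 0 + 0 + 0 + 0 + 0 + 1 + 1 = 2

2


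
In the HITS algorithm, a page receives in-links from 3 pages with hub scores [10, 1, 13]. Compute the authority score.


Authority = sum of hub scores of in-linkers
In-link 1: hub score = 10
In-link 2: hub score = 1
In-link 3: hub score = 13
Authority = 10 + 1 + 13 = 24

24


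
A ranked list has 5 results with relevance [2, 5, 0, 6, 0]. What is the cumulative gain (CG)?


Cumulative Gain = sum of relevance scores
Position 1: rel=2, running sum=2
Position 2: rel=5, running sum=7
Position 3: rel=0, running sum=7
Position 4: rel=6, running sum=13
Position 5: rel=0, running sum=13
CG = 13

13


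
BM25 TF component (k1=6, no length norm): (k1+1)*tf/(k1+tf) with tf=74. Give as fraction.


BM25 TF component = (k1+1)*tf / (k1+tf)
k1 = 6, tf = 74
Numerator = (6+1)*74 = 518
Denominator = 6 + 74 = 80
= 518/80 = 259/40

259/40


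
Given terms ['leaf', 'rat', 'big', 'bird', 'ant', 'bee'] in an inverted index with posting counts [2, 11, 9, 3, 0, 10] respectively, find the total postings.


Summing posting list sizes:
'leaf': 2 postings
'rat': 11 postings
'big': 9 postings
'bird': 3 postings
'ant': 0 postings
'bee': 10 postings
Total = 2 + 11 + 9 + 3 + 0 + 10 = 35

35


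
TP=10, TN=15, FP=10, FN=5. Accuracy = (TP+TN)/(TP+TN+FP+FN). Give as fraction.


Accuracy = (TP + TN) / (TP + TN + FP + FN)
TP + TN = 10 + 15 = 25
Total = 10 + 15 + 10 + 5 = 40
Accuracy = 25 / 40 = 5/8

5/8


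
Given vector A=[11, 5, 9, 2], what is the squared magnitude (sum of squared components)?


|A|^2 = sum of squared components
A[0]^2 = 11^2 = 121
A[1]^2 = 5^2 = 25
A[2]^2 = 9^2 = 81
A[3]^2 = 2^2 = 4
Sum = 121 + 25 + 81 + 4 = 231

231


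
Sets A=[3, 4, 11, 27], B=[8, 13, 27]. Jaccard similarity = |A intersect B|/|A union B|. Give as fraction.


A intersect B = [27]
|A intersect B| = 1
A union B = [3, 4, 8, 11, 13, 27]
|A union B| = 6
Jaccard = 1/6 = 1/6

1/6


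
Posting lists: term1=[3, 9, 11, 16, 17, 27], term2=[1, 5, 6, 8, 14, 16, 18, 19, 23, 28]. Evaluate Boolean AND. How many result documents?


Boolean AND: find intersection of posting lists
term1 docs: [3, 9, 11, 16, 17, 27]
term2 docs: [1, 5, 6, 8, 14, 16, 18, 19, 23, 28]
Intersection: [16]
|intersection| = 1

1


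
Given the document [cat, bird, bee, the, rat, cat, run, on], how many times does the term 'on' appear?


Document has 8 words
Scanning for 'on':
Found at positions: [7]
Count = 1

1


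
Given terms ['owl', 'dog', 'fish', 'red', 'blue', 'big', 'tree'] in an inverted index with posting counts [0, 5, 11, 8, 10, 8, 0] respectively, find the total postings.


Summing posting list sizes:
'owl': 0 postings
'dog': 5 postings
'fish': 11 postings
'red': 8 postings
'blue': 10 postings
'big': 8 postings
'tree': 0 postings
Total = 0 + 5 + 11 + 8 + 10 + 8 + 0 = 42

42


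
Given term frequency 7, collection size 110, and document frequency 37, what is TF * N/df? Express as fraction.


TF * (N/df)
= 7 * (110/37)
= 7 * 110/37
= 770/37

770/37


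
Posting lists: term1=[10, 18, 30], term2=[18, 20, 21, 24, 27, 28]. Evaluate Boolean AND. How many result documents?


Boolean AND: find intersection of posting lists
term1 docs: [10, 18, 30]
term2 docs: [18, 20, 21, 24, 27, 28]
Intersection: [18]
|intersection| = 1

1


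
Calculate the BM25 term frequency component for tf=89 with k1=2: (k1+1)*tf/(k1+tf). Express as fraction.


BM25 TF component = (k1+1)*tf / (k1+tf)
k1 = 2, tf = 89
Numerator = (2+1)*89 = 267
Denominator = 2 + 89 = 91
= 267/91 = 267/91

267/91


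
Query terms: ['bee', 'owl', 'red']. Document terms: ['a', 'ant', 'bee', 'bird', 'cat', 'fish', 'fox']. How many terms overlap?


Query terms: ['bee', 'owl', 'red']
Document terms: ['a', 'ant', 'bee', 'bird', 'cat', 'fish', 'fox']
Common terms: ['bee']
Overlap count = 1

1


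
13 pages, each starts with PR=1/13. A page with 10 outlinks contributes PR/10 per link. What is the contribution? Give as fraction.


Initial PR = 1/13 = 1/13
Outlinks = 10
Contribution per link = PR / outlinks
= 1/13 / 10
= 1/130

1/130


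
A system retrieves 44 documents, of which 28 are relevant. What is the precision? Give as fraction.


Precision = relevant_retrieved / total_retrieved
= 28 / 44
= 28 / (28 + 16)
= 7/11

7/11


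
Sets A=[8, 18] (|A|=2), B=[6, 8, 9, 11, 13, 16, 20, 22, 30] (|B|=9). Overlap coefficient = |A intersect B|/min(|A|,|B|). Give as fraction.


A intersect B = [8]
|A intersect B| = 1
min(|A|, |B|) = min(2, 9) = 2
Overlap = 1 / 2 = 1/2

1/2


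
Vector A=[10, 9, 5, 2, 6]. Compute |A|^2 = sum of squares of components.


|A|^2 = sum of squared components
A[0]^2 = 10^2 = 100
A[1]^2 = 9^2 = 81
A[2]^2 = 5^2 = 25
A[3]^2 = 2^2 = 4
A[4]^2 = 6^2 = 36
Sum = 100 + 81 + 25 + 4 + 36 = 246

246


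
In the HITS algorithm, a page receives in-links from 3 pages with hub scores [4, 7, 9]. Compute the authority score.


Authority = sum of hub scores of in-linkers
In-link 1: hub score = 4
In-link 2: hub score = 7
In-link 3: hub score = 9
Authority = 4 + 7 + 9 = 20

20


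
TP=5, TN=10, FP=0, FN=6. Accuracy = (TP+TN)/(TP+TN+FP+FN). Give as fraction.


Accuracy = (TP + TN) / (TP + TN + FP + FN)
TP + TN = 5 + 10 = 15
Total = 5 + 10 + 0 + 6 = 21
Accuracy = 15 / 21 = 5/7

5/7


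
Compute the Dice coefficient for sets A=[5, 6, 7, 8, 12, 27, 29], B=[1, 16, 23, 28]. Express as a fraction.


A intersect B = []
|A intersect B| = 0
|A| = 7, |B| = 4
Dice = 2*0 / (7+4)
= 0 / 11 = 0

0


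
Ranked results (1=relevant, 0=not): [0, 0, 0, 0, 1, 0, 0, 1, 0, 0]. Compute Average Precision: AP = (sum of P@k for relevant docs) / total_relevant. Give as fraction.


Computing P@k for each relevant position:
Position 1: not relevant
Position 2: not relevant
Position 3: not relevant
Position 4: not relevant
Position 5: relevant, P@5 = 1/5 = 1/5
Position 6: not relevant
Position 7: not relevant
Position 8: relevant, P@8 = 2/8 = 1/4
Position 9: not relevant
Position 10: not relevant
Sum of P@k = 1/5 + 1/4 = 9/20
AP = 9/20 / 2 = 9/40

9/40


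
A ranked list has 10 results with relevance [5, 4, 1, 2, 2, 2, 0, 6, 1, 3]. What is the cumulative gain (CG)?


Cumulative Gain = sum of relevance scores
Position 1: rel=5, running sum=5
Position 2: rel=4, running sum=9
Position 3: rel=1, running sum=10
Position 4: rel=2, running sum=12
Position 5: rel=2, running sum=14
Position 6: rel=2, running sum=16
Position 7: rel=0, running sum=16
Position 8: rel=6, running sum=22
Position 9: rel=1, running sum=23
Position 10: rel=3, running sum=26
CG = 26

26


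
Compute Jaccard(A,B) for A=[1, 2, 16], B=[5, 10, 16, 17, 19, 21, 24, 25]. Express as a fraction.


A intersect B = [16]
|A intersect B| = 1
A union B = [1, 2, 5, 10, 16, 17, 19, 21, 24, 25]
|A union B| = 10
Jaccard = 1/10 = 1/10

1/10


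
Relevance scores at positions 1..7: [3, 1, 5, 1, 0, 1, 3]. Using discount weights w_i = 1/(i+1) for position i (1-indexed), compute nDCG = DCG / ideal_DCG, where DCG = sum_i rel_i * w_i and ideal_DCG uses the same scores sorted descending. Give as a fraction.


Position discount weights w_i = 1/(i+1) for i=1..7:
Weights = [1/2, 1/3, 1/4, 1/5, 1/6, 1/7, 1/8]
Actual relevance: [3, 1, 5, 1, 0, 1, 3]
DCG = 3/2 + 1/3 + 5/4 + 1/5 + 0/6 + 1/7 + 3/8 = 3193/840
Ideal relevance (sorted desc): [5, 3, 3, 1, 1, 1, 0]
Ideal DCG = 5/2 + 3/3 + 3/4 + 1/5 + 1/6 + 1/7 + 0/8 = 1999/420
nDCG = DCG / ideal_DCG = 3193/840 / 1999/420 = 3193/3998

3193/3998


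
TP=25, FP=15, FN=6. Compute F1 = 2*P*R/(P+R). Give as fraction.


F1 = 2 * P * R / (P + R)
P = TP/(TP+FP) = 25/40 = 5/8
R = TP/(TP+FN) = 25/31 = 25/31
2 * P * R = 2 * 5/8 * 25/31 = 125/124
P + R = 5/8 + 25/31 = 355/248
F1 = 125/124 / 355/248 = 50/71

50/71


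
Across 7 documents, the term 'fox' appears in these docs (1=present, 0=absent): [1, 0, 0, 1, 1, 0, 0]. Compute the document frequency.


Checking each document for 'fox':
Doc 1: present
Doc 2: absent
Doc 3: absent
Doc 4: present
Doc 5: present
Doc 6: absent
Doc 7: absent
df = sum of presences = 1 + 0 + 0 + 1 + 1 + 0 + 0 = 3

3


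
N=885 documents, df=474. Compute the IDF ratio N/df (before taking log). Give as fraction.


IDF ratio = N / df
= 885 / 474
= 295/158

295/158


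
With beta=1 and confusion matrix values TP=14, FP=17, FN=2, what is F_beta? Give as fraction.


P = TP/(TP+FP) = 14/31 = 14/31
R = TP/(TP+FN) = 14/16 = 7/8
beta^2 = 1^2 = 1
(1 + beta^2) = 2
Numerator = (1+beta^2)*P*R = 49/62
Denominator = beta^2*P + R = 14/31 + 7/8 = 329/248
F_beta = 28/47

28/47


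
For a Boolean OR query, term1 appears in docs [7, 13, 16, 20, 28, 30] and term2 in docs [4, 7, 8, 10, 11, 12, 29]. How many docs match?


Boolean OR: find union of posting lists
term1 docs: [7, 13, 16, 20, 28, 30]
term2 docs: [4, 7, 8, 10, 11, 12, 29]
Union: [4, 7, 8, 10, 11, 12, 13, 16, 20, 28, 29, 30]
|union| = 12

12


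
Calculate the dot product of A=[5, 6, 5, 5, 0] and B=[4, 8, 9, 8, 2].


Dot product = sum of element-wise products
A[0]*B[0] = 5*4 = 20
A[1]*B[1] = 6*8 = 48
A[2]*B[2] = 5*9 = 45
A[3]*B[3] = 5*8 = 40
A[4]*B[4] = 0*2 = 0
Sum = 20 + 48 + 45 + 40 + 0 = 153

153


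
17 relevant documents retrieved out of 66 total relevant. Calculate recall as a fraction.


Recall = retrieved_relevant / total_relevant
= 17 / 66
= 17 / (17 + 49)
= 17/66

17/66


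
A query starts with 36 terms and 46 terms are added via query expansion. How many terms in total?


Original terms: 36
Expansion terms: 46
Total = 36 + 46 = 82

82


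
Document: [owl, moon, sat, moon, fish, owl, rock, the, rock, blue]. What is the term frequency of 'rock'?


Document has 10 words
Scanning for 'rock':
Found at positions: [6, 8]
Count = 2

2


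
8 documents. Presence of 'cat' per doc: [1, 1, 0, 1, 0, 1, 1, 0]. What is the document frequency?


Checking each document for 'cat':
Doc 1: present
Doc 2: present
Doc 3: absent
Doc 4: present
Doc 5: absent
Doc 6: present
Doc 7: present
Doc 8: absent
df = sum of presences = 1 + 1 + 0 + 1 + 0 + 1 + 1 + 0 = 5

5


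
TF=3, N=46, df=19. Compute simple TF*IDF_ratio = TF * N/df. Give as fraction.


TF * (N/df)
= 3 * (46/19)
= 3 * 46/19
= 138/19

138/19


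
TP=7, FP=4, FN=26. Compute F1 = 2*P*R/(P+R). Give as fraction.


F1 = 2 * P * R / (P + R)
P = TP/(TP+FP) = 7/11 = 7/11
R = TP/(TP+FN) = 7/33 = 7/33
2 * P * R = 2 * 7/11 * 7/33 = 98/363
P + R = 7/11 + 7/33 = 28/33
F1 = 98/363 / 28/33 = 7/22

7/22


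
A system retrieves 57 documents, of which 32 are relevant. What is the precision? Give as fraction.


Precision = relevant_retrieved / total_retrieved
= 32 / 57
= 32 / (32 + 25)
= 32/57

32/57


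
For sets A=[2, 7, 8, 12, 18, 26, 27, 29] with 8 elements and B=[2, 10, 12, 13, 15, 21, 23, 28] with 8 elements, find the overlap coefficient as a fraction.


A intersect B = [2, 12]
|A intersect B| = 2
min(|A|, |B|) = min(8, 8) = 8
Overlap = 2 / 8 = 1/4

1/4


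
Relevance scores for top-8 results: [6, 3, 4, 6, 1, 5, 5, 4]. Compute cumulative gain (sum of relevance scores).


Cumulative Gain = sum of relevance scores
Position 1: rel=6, running sum=6
Position 2: rel=3, running sum=9
Position 3: rel=4, running sum=13
Position 4: rel=6, running sum=19
Position 5: rel=1, running sum=20
Position 6: rel=5, running sum=25
Position 7: rel=5, running sum=30
Position 8: rel=4, running sum=34
CG = 34

34


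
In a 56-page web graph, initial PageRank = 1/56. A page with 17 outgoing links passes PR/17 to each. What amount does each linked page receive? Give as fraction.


Initial PR = 1/56 = 1/56
Outlinks = 17
Contribution per link = PR / outlinks
= 1/56 / 17
= 1/952

1/952


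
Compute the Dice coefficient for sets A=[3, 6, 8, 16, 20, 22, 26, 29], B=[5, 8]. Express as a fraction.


A intersect B = [8]
|A intersect B| = 1
|A| = 8, |B| = 2
Dice = 2*1 / (8+2)
= 2 / 10 = 1/5

1/5


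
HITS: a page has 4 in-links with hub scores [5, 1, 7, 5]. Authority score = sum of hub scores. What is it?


Authority = sum of hub scores of in-linkers
In-link 1: hub score = 5
In-link 2: hub score = 1
In-link 3: hub score = 7
In-link 4: hub score = 5
Authority = 5 + 1 + 7 + 5 = 18

18


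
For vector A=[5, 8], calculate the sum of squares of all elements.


|A|^2 = sum of squared components
A[0]^2 = 5^2 = 25
A[1]^2 = 8^2 = 64
Sum = 25 + 64 = 89

89


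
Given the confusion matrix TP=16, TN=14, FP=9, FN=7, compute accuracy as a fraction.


Accuracy = (TP + TN) / (TP + TN + FP + FN)
TP + TN = 16 + 14 = 30
Total = 16 + 14 + 9 + 7 = 46
Accuracy = 30 / 46 = 15/23

15/23


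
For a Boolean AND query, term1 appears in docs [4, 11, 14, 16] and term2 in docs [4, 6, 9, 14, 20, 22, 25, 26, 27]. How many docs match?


Boolean AND: find intersection of posting lists
term1 docs: [4, 11, 14, 16]
term2 docs: [4, 6, 9, 14, 20, 22, 25, 26, 27]
Intersection: [4, 14]
|intersection| = 2

2


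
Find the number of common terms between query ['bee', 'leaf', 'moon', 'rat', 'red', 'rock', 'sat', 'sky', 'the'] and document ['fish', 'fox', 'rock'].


Query terms: ['bee', 'leaf', 'moon', 'rat', 'red', 'rock', 'sat', 'sky', 'the']
Document terms: ['fish', 'fox', 'rock']
Common terms: ['rock']
Overlap count = 1

1


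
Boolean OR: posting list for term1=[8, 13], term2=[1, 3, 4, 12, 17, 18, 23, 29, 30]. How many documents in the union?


Boolean OR: find union of posting lists
term1 docs: [8, 13]
term2 docs: [1, 3, 4, 12, 17, 18, 23, 29, 30]
Union: [1, 3, 4, 8, 12, 13, 17, 18, 23, 29, 30]
|union| = 11

11


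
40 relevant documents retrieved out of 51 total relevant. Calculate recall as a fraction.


Recall = retrieved_relevant / total_relevant
= 40 / 51
= 40 / (40 + 11)
= 40/51

40/51


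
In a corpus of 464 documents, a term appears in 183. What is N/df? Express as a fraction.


IDF ratio = N / df
= 464 / 183
= 464/183

464/183


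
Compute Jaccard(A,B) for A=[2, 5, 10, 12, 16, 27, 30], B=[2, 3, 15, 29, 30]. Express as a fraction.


A intersect B = [2, 30]
|A intersect B| = 2
A union B = [2, 3, 5, 10, 12, 15, 16, 27, 29, 30]
|A union B| = 10
Jaccard = 2/10 = 1/5

1/5


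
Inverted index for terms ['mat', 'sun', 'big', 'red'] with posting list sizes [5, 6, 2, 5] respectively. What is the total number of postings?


Summing posting list sizes:
'mat': 5 postings
'sun': 6 postings
'big': 2 postings
'red': 5 postings
Total = 5 + 6 + 2 + 5 = 18

18


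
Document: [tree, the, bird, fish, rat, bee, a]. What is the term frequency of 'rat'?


Document has 7 words
Scanning for 'rat':
Found at positions: [4]
Count = 1

1


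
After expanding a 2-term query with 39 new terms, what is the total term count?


Original terms: 2
Expansion terms: 39
Total = 2 + 39 = 41

41


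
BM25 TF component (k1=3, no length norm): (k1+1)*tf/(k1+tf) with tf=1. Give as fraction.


BM25 TF component = (k1+1)*tf / (k1+tf)
k1 = 3, tf = 1
Numerator = (3+1)*1 = 4
Denominator = 3 + 1 = 4
= 4/4 = 1

1


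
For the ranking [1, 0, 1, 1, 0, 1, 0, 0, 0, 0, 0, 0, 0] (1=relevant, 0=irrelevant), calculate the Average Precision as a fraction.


Computing P@k for each relevant position:
Position 1: relevant, P@1 = 1/1 = 1
Position 2: not relevant
Position 3: relevant, P@3 = 2/3 = 2/3
Position 4: relevant, P@4 = 3/4 = 3/4
Position 5: not relevant
Position 6: relevant, P@6 = 4/6 = 2/3
Position 7: not relevant
Position 8: not relevant
Position 9: not relevant
Position 10: not relevant
Position 11: not relevant
Position 12: not relevant
Position 13: not relevant
Sum of P@k = 1 + 2/3 + 3/4 + 2/3 = 37/12
AP = 37/12 / 4 = 37/48

37/48


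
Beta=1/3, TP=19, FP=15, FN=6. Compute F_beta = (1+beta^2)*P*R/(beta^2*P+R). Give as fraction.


P = TP/(TP+FP) = 19/34 = 19/34
R = TP/(TP+FN) = 19/25 = 19/25
beta^2 = 1/3^2 = 1/9
(1 + beta^2) = 10/9
Numerator = (1+beta^2)*P*R = 361/765
Denominator = beta^2*P + R = 19/306 + 19/25 = 6289/7650
F_beta = 190/331

190/331


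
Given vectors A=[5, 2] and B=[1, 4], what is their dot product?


Dot product = sum of element-wise products
A[0]*B[0] = 5*1 = 5
A[1]*B[1] = 2*4 = 8
Sum = 5 + 8 = 13

13


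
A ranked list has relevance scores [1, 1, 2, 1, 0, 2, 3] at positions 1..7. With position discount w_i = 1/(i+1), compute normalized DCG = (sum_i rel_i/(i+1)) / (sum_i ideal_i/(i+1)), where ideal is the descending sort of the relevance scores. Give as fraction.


Position discount weights w_i = 1/(i+1) for i=1..7:
Weights = [1/2, 1/3, 1/4, 1/5, 1/6, 1/7, 1/8]
Actual relevance: [1, 1, 2, 1, 0, 2, 3]
DCG = 1/2 + 1/3 + 2/4 + 1/5 + 0/6 + 2/7 + 3/8 = 1843/840
Ideal relevance (sorted desc): [3, 2, 2, 1, 1, 1, 0]
Ideal DCG = 3/2 + 2/3 + 2/4 + 1/5 + 1/6 + 1/7 + 0/8 = 667/210
nDCG = DCG / ideal_DCG = 1843/840 / 667/210 = 1843/2668

1843/2668


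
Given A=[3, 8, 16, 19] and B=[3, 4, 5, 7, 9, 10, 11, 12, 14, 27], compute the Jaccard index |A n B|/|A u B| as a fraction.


A intersect B = [3]
|A intersect B| = 1
A union B = [3, 4, 5, 7, 8, 9, 10, 11, 12, 14, 16, 19, 27]
|A union B| = 13
Jaccard = 1/13 = 1/13

1/13


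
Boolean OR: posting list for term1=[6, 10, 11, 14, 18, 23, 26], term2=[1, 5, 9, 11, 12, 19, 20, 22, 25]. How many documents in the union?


Boolean OR: find union of posting lists
term1 docs: [6, 10, 11, 14, 18, 23, 26]
term2 docs: [1, 5, 9, 11, 12, 19, 20, 22, 25]
Union: [1, 5, 6, 9, 10, 11, 12, 14, 18, 19, 20, 22, 23, 25, 26]
|union| = 15

15


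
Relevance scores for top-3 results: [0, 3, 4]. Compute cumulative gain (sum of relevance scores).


Cumulative Gain = sum of relevance scores
Position 1: rel=0, running sum=0
Position 2: rel=3, running sum=3
Position 3: rel=4, running sum=7
CG = 7

7


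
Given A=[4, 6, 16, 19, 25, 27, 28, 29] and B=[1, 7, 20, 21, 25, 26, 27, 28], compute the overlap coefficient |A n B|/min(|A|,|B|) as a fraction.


A intersect B = [25, 27, 28]
|A intersect B| = 3
min(|A|, |B|) = min(8, 8) = 8
Overlap = 3 / 8 = 3/8

3/8


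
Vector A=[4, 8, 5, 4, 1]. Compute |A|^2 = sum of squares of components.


|A|^2 = sum of squared components
A[0]^2 = 4^2 = 16
A[1]^2 = 8^2 = 64
A[2]^2 = 5^2 = 25
A[3]^2 = 4^2 = 16
A[4]^2 = 1^2 = 1
Sum = 16 + 64 + 25 + 16 + 1 = 122

122


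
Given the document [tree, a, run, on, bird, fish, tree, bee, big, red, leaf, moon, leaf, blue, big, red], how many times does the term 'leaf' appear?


Document has 16 words
Scanning for 'leaf':
Found at positions: [10, 12]
Count = 2

2


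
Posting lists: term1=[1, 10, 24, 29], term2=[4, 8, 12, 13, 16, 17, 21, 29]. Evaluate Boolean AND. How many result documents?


Boolean AND: find intersection of posting lists
term1 docs: [1, 10, 24, 29]
term2 docs: [4, 8, 12, 13, 16, 17, 21, 29]
Intersection: [29]
|intersection| = 1

1


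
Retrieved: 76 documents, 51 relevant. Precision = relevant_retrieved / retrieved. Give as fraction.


Precision = relevant_retrieved / total_retrieved
= 51 / 76
= 51 / (51 + 25)
= 51/76

51/76


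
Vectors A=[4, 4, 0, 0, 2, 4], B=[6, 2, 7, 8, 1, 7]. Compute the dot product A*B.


Dot product = sum of element-wise products
A[0]*B[0] = 4*6 = 24
A[1]*B[1] = 4*2 = 8
A[2]*B[2] = 0*7 = 0
A[3]*B[3] = 0*8 = 0
A[4]*B[4] = 2*1 = 2
A[5]*B[5] = 4*7 = 28
Sum = 24 + 8 + 0 + 0 + 2 + 28 = 62

62


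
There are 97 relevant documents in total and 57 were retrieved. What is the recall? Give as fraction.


Recall = retrieved_relevant / total_relevant
= 57 / 97
= 57 / (57 + 40)
= 57/97

57/97


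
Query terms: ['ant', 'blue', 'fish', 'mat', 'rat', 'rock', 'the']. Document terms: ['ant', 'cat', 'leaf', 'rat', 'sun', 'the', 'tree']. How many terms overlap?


Query terms: ['ant', 'blue', 'fish', 'mat', 'rat', 'rock', 'the']
Document terms: ['ant', 'cat', 'leaf', 'rat', 'sun', 'the', 'tree']
Common terms: ['ant', 'rat', 'the']
Overlap count = 3

3


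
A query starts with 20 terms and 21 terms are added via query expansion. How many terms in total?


Original terms: 20
Expansion terms: 21
Total = 20 + 21 = 41

41


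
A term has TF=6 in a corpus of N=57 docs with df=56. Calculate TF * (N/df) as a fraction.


TF * (N/df)
= 6 * (57/56)
= 6 * 57/56
= 171/28

171/28


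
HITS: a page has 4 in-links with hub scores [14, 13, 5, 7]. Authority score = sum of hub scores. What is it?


Authority = sum of hub scores of in-linkers
In-link 1: hub score = 14
In-link 2: hub score = 13
In-link 3: hub score = 5
In-link 4: hub score = 7
Authority = 14 + 13 + 5 + 7 = 39

39


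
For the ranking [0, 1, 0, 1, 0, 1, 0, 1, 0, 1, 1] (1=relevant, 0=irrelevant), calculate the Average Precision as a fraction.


Computing P@k for each relevant position:
Position 1: not relevant
Position 2: relevant, P@2 = 1/2 = 1/2
Position 3: not relevant
Position 4: relevant, P@4 = 2/4 = 1/2
Position 5: not relevant
Position 6: relevant, P@6 = 3/6 = 1/2
Position 7: not relevant
Position 8: relevant, P@8 = 4/8 = 1/2
Position 9: not relevant
Position 10: relevant, P@10 = 5/10 = 1/2
Position 11: relevant, P@11 = 6/11 = 6/11
Sum of P@k = 1/2 + 1/2 + 1/2 + 1/2 + 1/2 + 6/11 = 67/22
AP = 67/22 / 6 = 67/132

67/132


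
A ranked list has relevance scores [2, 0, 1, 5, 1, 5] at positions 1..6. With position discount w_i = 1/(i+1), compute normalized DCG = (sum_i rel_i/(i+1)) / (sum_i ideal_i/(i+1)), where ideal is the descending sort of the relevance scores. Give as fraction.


Position discount weights w_i = 1/(i+1) for i=1..6:
Weights = [1/2, 1/3, 1/4, 1/5, 1/6, 1/7]
Actual relevance: [2, 0, 1, 5, 1, 5]
DCG = 2/2 + 0/3 + 1/4 + 5/5 + 1/6 + 5/7 = 263/84
Ideal relevance (sorted desc): [5, 5, 2, 1, 1, 0]
Ideal DCG = 5/2 + 5/3 + 2/4 + 1/5 + 1/6 + 0/7 = 151/30
nDCG = DCG / ideal_DCG = 263/84 / 151/30 = 1315/2114

1315/2114


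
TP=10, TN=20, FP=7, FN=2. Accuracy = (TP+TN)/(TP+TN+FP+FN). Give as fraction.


Accuracy = (TP + TN) / (TP + TN + FP + FN)
TP + TN = 10 + 20 = 30
Total = 10 + 20 + 7 + 2 = 39
Accuracy = 30 / 39 = 10/13

10/13


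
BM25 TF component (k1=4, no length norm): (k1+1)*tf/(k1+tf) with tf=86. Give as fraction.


BM25 TF component = (k1+1)*tf / (k1+tf)
k1 = 4, tf = 86
Numerator = (4+1)*86 = 430
Denominator = 4 + 86 = 90
= 430/90 = 43/9

43/9


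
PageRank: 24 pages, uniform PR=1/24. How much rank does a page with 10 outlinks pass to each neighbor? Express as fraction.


Initial PR = 1/24 = 1/24
Outlinks = 10
Contribution per link = PR / outlinks
= 1/24 / 10
= 1/240

1/240


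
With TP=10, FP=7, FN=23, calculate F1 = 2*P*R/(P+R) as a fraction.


F1 = 2 * P * R / (P + R)
P = TP/(TP+FP) = 10/17 = 10/17
R = TP/(TP+FN) = 10/33 = 10/33
2 * P * R = 2 * 10/17 * 10/33 = 200/561
P + R = 10/17 + 10/33 = 500/561
F1 = 200/561 / 500/561 = 2/5

2/5


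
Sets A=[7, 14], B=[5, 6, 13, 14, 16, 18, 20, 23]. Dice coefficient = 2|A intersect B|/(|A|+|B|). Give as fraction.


A intersect B = [14]
|A intersect B| = 1
|A| = 2, |B| = 8
Dice = 2*1 / (2+8)
= 2 / 10 = 1/5

1/5


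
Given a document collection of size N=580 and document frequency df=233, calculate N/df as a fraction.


IDF ratio = N / df
= 580 / 233
= 580/233

580/233


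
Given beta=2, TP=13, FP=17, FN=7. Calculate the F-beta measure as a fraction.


P = TP/(TP+FP) = 13/30 = 13/30
R = TP/(TP+FN) = 13/20 = 13/20
beta^2 = 2^2 = 4
(1 + beta^2) = 5
Numerator = (1+beta^2)*P*R = 169/120
Denominator = beta^2*P + R = 26/15 + 13/20 = 143/60
F_beta = 13/22

13/22


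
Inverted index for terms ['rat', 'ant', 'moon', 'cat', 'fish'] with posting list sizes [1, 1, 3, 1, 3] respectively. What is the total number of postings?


Summing posting list sizes:
'rat': 1 postings
'ant': 1 postings
'moon': 3 postings
'cat': 1 postings
'fish': 3 postings
Total = 1 + 1 + 3 + 1 + 3 = 9

9


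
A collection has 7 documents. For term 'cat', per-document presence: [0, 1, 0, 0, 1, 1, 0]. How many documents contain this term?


Checking each document for 'cat':
Doc 1: absent
Doc 2: present
Doc 3: absent
Doc 4: absent
Doc 5: present
Doc 6: present
Doc 7: absent
df = sum of presences = 0 + 1 + 0 + 0 + 1 + 1 + 0 = 3

3


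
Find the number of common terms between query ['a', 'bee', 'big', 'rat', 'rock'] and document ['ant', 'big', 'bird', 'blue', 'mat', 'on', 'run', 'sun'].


Query terms: ['a', 'bee', 'big', 'rat', 'rock']
Document terms: ['ant', 'big', 'bird', 'blue', 'mat', 'on', 'run', 'sun']
Common terms: ['big']
Overlap count = 1

1


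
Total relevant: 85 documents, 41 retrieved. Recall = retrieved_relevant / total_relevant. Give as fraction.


Recall = retrieved_relevant / total_relevant
= 41 / 85
= 41 / (41 + 44)
= 41/85

41/85


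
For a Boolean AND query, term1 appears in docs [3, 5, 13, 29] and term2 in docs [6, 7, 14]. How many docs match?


Boolean AND: find intersection of posting lists
term1 docs: [3, 5, 13, 29]
term2 docs: [6, 7, 14]
Intersection: []
|intersection| = 0

0


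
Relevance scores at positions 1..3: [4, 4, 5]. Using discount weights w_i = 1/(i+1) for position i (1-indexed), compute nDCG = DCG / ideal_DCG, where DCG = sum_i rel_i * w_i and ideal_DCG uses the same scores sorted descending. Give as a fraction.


Position discount weights w_i = 1/(i+1) for i=1..3:
Weights = [1/2, 1/3, 1/4]
Actual relevance: [4, 4, 5]
DCG = 4/2 + 4/3 + 5/4 = 55/12
Ideal relevance (sorted desc): [5, 4, 4]
Ideal DCG = 5/2 + 4/3 + 4/4 = 29/6
nDCG = DCG / ideal_DCG = 55/12 / 29/6 = 55/58

55/58


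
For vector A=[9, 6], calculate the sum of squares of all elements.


|A|^2 = sum of squared components
A[0]^2 = 9^2 = 81
A[1]^2 = 6^2 = 36
Sum = 81 + 36 = 117

117


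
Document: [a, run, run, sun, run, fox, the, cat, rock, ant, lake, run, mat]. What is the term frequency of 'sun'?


Document has 13 words
Scanning for 'sun':
Found at positions: [3]
Count = 1

1


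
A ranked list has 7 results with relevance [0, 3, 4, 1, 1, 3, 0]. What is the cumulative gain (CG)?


Cumulative Gain = sum of relevance scores
Position 1: rel=0, running sum=0
Position 2: rel=3, running sum=3
Position 3: rel=4, running sum=7
Position 4: rel=1, running sum=8
Position 5: rel=1, running sum=9
Position 6: rel=3, running sum=12
Position 7: rel=0, running sum=12
CG = 12

12


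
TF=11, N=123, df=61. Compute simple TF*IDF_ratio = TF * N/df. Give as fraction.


TF * (N/df)
= 11 * (123/61)
= 11 * 123/61
= 1353/61

1353/61


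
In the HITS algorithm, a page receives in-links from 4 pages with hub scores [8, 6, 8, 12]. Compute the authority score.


Authority = sum of hub scores of in-linkers
In-link 1: hub score = 8
In-link 2: hub score = 6
In-link 3: hub score = 8
In-link 4: hub score = 12
Authority = 8 + 6 + 8 + 12 = 34

34


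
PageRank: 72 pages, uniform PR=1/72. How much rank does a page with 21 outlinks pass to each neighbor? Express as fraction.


Initial PR = 1/72 = 1/72
Outlinks = 21
Contribution per link = PR / outlinks
= 1/72 / 21
= 1/1512

1/1512


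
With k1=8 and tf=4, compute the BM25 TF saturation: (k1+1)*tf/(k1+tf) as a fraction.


BM25 TF component = (k1+1)*tf / (k1+tf)
k1 = 8, tf = 4
Numerator = (8+1)*4 = 36
Denominator = 8 + 4 = 12
= 36/12 = 3

3


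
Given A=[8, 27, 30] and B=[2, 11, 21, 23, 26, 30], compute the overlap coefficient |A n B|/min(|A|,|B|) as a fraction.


A intersect B = [30]
|A intersect B| = 1
min(|A|, |B|) = min(3, 6) = 3
Overlap = 1 / 3 = 1/3

1/3


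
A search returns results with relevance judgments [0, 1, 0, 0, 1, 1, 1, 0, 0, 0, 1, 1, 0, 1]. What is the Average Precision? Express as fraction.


Computing P@k for each relevant position:
Position 1: not relevant
Position 2: relevant, P@2 = 1/2 = 1/2
Position 3: not relevant
Position 4: not relevant
Position 5: relevant, P@5 = 2/5 = 2/5
Position 6: relevant, P@6 = 3/6 = 1/2
Position 7: relevant, P@7 = 4/7 = 4/7
Position 8: not relevant
Position 9: not relevant
Position 10: not relevant
Position 11: relevant, P@11 = 5/11 = 5/11
Position 12: relevant, P@12 = 6/12 = 1/2
Position 13: not relevant
Position 14: relevant, P@14 = 7/14 = 1/2
Sum of P@k = 1/2 + 2/5 + 1/2 + 4/7 + 5/11 + 1/2 + 1/2 = 1319/385
AP = 1319/385 / 7 = 1319/2695

1319/2695


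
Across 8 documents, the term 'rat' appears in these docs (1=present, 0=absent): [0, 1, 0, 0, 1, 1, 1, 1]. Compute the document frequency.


Checking each document for 'rat':
Doc 1: absent
Doc 2: present
Doc 3: absent
Doc 4: absent
Doc 5: present
Doc 6: present
Doc 7: present
Doc 8: present
df = sum of presences = 0 + 1 + 0 + 0 + 1 + 1 + 1 + 1 = 5

5


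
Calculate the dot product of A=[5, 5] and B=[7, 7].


Dot product = sum of element-wise products
A[0]*B[0] = 5*7 = 35
A[1]*B[1] = 5*7 = 35
Sum = 35 + 35 = 70

70


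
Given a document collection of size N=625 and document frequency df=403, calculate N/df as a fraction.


IDF ratio = N / df
= 625 / 403
= 625/403

625/403


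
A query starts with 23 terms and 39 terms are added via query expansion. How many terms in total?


Original terms: 23
Expansion terms: 39
Total = 23 + 39 = 62

62


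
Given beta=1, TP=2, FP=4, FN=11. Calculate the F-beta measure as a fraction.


P = TP/(TP+FP) = 2/6 = 1/3
R = TP/(TP+FN) = 2/13 = 2/13
beta^2 = 1^2 = 1
(1 + beta^2) = 2
Numerator = (1+beta^2)*P*R = 4/39
Denominator = beta^2*P + R = 1/3 + 2/13 = 19/39
F_beta = 4/19

4/19


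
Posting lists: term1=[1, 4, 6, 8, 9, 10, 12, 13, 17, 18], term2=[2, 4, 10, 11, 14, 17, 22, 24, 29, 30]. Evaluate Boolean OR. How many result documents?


Boolean OR: find union of posting lists
term1 docs: [1, 4, 6, 8, 9, 10, 12, 13, 17, 18]
term2 docs: [2, 4, 10, 11, 14, 17, 22, 24, 29, 30]
Union: [1, 2, 4, 6, 8, 9, 10, 11, 12, 13, 14, 17, 18, 22, 24, 29, 30]
|union| = 17

17


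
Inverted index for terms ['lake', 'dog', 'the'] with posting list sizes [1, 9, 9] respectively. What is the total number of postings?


Summing posting list sizes:
'lake': 1 postings
'dog': 9 postings
'the': 9 postings
Total = 1 + 9 + 9 = 19

19


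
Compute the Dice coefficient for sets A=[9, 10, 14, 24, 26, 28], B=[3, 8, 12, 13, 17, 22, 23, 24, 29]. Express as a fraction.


A intersect B = [24]
|A intersect B| = 1
|A| = 6, |B| = 9
Dice = 2*1 / (6+9)
= 2 / 15 = 2/15

2/15


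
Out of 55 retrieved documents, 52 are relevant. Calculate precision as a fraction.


Precision = relevant_retrieved / total_retrieved
= 52 / 55
= 52 / (52 + 3)
= 52/55

52/55


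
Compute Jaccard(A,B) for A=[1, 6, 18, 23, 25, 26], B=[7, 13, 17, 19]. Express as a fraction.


A intersect B = []
|A intersect B| = 0
A union B = [1, 6, 7, 13, 17, 18, 19, 23, 25, 26]
|A union B| = 10
Jaccard = 0/10 = 0

0
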